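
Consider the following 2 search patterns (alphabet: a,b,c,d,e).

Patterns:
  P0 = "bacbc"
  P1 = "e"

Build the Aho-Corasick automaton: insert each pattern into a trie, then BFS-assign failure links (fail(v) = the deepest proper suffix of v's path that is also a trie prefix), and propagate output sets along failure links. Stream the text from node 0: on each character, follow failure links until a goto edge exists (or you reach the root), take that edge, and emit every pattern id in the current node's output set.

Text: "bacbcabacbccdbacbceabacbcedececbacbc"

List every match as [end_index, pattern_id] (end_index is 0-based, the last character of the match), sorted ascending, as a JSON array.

Build automaton:
Trie nodes:
  n0 'ε': b→1 e→6
  n1 'b': a→2
  n2 'ba': c→3
  n3 'bac': b→4
  n4 'bacb': c→5
  n5 'bacbc': ·  ←P0
  n6 'e': ·  ←P1

Failure links (BFS by depth):
  fail(1) 'b': from fail(0)=0 chase 'b': 0 ⇒ 0;  out=∅∪out(0)=∅
  fail(6) 'e': from fail(0)=0 chase 'e': 0 ⇒ 0;  out={1}∪out(0)={1}
  fail(2) 'ba': from fail(1)=0 chase 'a': 0 ⇒ 0;  out=∅∪out(0)=∅
  fail(3) 'bac': from fail(2)=0 chase 'c': 0 ⇒ 0;  out=∅∪out(0)=∅
  fail(4) 'bacb': from fail(3)=0 chase 'b': 0 ⇒ 1;  out=∅∪out(1)=∅
  fail(5) 'bacbc': from fail(4)=1 chase 'c': 1→0 ⇒ 0;  out={0}∪out(0)={0}

Scan:
i=0 'b': node 0→1
i=1 'a': node 1→2
i=2 'c': node 2→3
i=3 'b': node 3→4
i=4 'c': node 4→5  ** P0@[0:4]
i=5 'a': node 5→0 ·f
i=6 'b': node 0→1
i=7 'a': node 1→2
i=8 'c': node 2→3
i=9 'b': node 3→4
i=10 'c': node 4→5  ** P0@[6:10]
i=11 'c': node 5→0 ·f
i=12 'd': node 0→0
i=13 'b': node 0→1
i=14 'a': node 1→2
i=15 'c': node 2→3
i=16 'b': node 3→4
i=17 'c': node 4→5  ** P0@[13:17]
i=18 'e': node 5→6 ·f  ** P1@[18:18]
i=19 'a': node 6→0 ·f
i=20 'b': node 0→1
i=21 'a': node 1→2
i=22 'c': node 2→3
i=23 'b': node 3→4
i=24 'c': node 4→5  ** P0@[20:24]
i=25 'e': node 5→6 ·f  ** P1@[25:25]
i=26 'd': node 6→0 ·f
i=27 'e': node 0→6  ** P1@[27:27]
i=28 'c': node 6→0 ·f
i=29 'e': node 0→6  ** P1@[29:29]
i=30 'c': node 6→0 ·f
i=31 'b': node 0→1
i=32 'a': node 1→2
i=33 'c': node 2→3
i=34 'b': node 3→4
i=35 'c': node 4→5  ** P0@[31:35]

Matches: [[4,0],[10,0],[17,0],[18,1],[24,0],[25,1],[27,1],[29,1],[35,0]]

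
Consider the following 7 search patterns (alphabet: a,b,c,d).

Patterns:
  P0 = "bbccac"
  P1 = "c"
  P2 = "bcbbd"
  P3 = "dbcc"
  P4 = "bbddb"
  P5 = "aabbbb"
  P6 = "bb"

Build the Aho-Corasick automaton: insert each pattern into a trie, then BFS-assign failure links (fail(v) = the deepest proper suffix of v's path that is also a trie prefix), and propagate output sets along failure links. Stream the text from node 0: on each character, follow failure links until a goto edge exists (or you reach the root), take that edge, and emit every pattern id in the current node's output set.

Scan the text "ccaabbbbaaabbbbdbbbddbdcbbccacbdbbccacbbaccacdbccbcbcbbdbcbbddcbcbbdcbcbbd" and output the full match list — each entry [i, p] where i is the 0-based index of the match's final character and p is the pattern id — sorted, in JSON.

Construct AC machine:
Trie (insert patterns):
  0='ε' goto a→19 b→1 c→7 d→12
  1='b' goto b→2 c→8
  2='bb' goto c→3 d→16  [P6 ends]
  3='bbc' goto c→4
  4='bbcc' goto a→5
  5='bbcca' goto c→6
  6='bbccac' goto ·  [P0 ends]
  7='c' goto ·  [P1 ends]
  8='bc' goto b→9
  9='bcb' goto b→10
  10='bcbb' goto d→11
  11='bcbbd' goto ·  [P2 ends]
  12='d' goto b→13
  13='db' goto c→14
  14='dbc' goto c→15
  15='dbcc' goto ·  [P3 ends]
  16='bbd' goto d→17
  17='bbdd' goto b→18
  18='bbddb' goto ·  [P4 ends]
  19='a' goto a→20
  20='aa' goto b→21
  21='aab' goto b→22
  22='aabb' goto b→23
  23='aabbb' goto b→24
  24='aabbbb' goto ·  [P5 ends]

Failure links (BFS by depth):
  fail(1) 'b': from fail(0)=0 chase 'b': 0 ⇒ 0;  out=∅∪out(0)=∅
  fail(7) 'c': from fail(0)=0 chase 'c': 0 ⇒ 0;  out={1}∪out(0)={1}
  fail(12) 'd': from fail(0)=0 chase 'd': 0 ⇒ 0;  out=∅∪out(0)=∅
  fail(19) 'a': from fail(0)=0 chase 'a': 0 ⇒ 0;  out=∅∪out(0)=∅
  fail(2) 'bb': from fail(1)=0 chase 'b': 0 ⇒ 1;  out={6}∪out(1)={6}
  fail(8) 'bc': from fail(1)=0 chase 'c': 0 ⇒ 7;  out=∅∪out(7)={1}
  fail(13) 'db': from fail(12)=0 chase 'b': 0 ⇒ 1;  out=∅∪out(1)=∅
  fail(20) 'aa': from fail(19)=0 chase 'a': 0 ⇒ 19;  out=∅∪out(19)=∅
  fail(3) 'bbc': from fail(2)=1 chase 'c': 1 ⇒ 8;  out=∅∪out(8)={1}
  fail(9) 'bcb': from fail(8)=7 chase 'b': 7→0 ⇒ 1;  out=∅∪out(1)=∅
  fail(14) 'dbc': from fail(13)=1 chase 'c': 1 ⇒ 8;  out=∅∪out(8)={1}
  fail(16) 'bbd': from fail(2)=1 chase 'd': 1→0 ⇒ 12;  out=∅∪out(12)=∅
  fail(21) 'aab': from fail(20)=19 chase 'b': 19→0 ⇒ 1;  out=∅∪out(1)=∅
  fail(4) 'bbcc': from fail(3)=8 chase 'c': 8→7→0 ⇒ 7;  out=∅∪out(7)={1}
  fail(10) 'bcbb': from fail(9)=1 chase 'b': 1 ⇒ 2;  out=∅∪out(2)={6}
  fail(15) 'dbcc': from fail(14)=8 chase 'c': 8→7→0 ⇒ 7;  out={3}∪out(7)={1,3}
  fail(17) 'bbdd': from fail(16)=12 chase 'd': 12→0 ⇒ 12;  out=∅∪out(12)=∅
  fail(22) 'aabb': from fail(21)=1 chase 'b': 1 ⇒ 2;  out=∅∪out(2)={6}
  fail(5) 'bbcca': from fail(4)=7 chase 'a': 7→0 ⇒ 19;  out=∅∪out(19)=∅
  fail(11) 'bcbbd': from fail(10)=2 chase 'd': 2 ⇒ 16;  out={2}∪out(16)={2}
  fail(18) 'bbddb': from fail(17)=12 chase 'b': 12 ⇒ 13;  out={4}∪out(13)={4}
  fail(23) 'aabbb': from fail(22)=2 chase 'b': 2→1 ⇒ 2;  out=∅∪out(2)={6}
  fail(6) 'bbccac': from fail(5)=19 chase 'c': 19→0 ⇒ 7;  out={0}∪out(7)={0,1}
  fail(24) 'aabbbb': from fail(23)=2 chase 'b': 2→1 ⇒ 2;  out={5}∪out(2)={5,6}

Text stream:
pos 0 'c': at 7  → match P1@[0:0]
pos 1 'c': at 7 (via fail)  → match P1@[1:1]
pos 2 'a': at 19 (via fail)
pos 3 'a': at 20
pos 4 'b': at 21
pos 5 'b': at 22  → match P6@[4:5]
pos 6 'b': at 23  → match P6@[5:6]
pos 7 'b': at 24  → match P5@[2:7],P6@[6:7]
pos 8 'a': at 19 (via fail)
pos 9 'a': at 20
pos 10 'a': at 20 (via fail)
pos 11 'b': at 21
pos 12 'b': at 22  → match P6@[11:12]
pos 13 'b': at 23  → match P6@[12:13]
pos 14 'b': at 24  → match P5@[9:14],P6@[13:14]
pos 15 'd': at 16 (via fail)
pos 16 'b': at 13 (via fail)
pos 17 'b': at 2 (via fail)  → match P6@[16:17]
pos 18 'b': at 2 (via fail)  → match P6@[17:18]
pos 19 'd': at 16
pos 20 'd': at 17
pos 21 'b': at 18  → match P4@[17:21]
pos 22 'd': at 12 (via fail)
pos 23 'c': at 7 (via fail)  → match P1@[23:23]
pos 24 'b': at 1 (via fail)
pos 25 'b': at 2  → match P6@[24:25]
pos 26 'c': at 3  → match P1@[26:26]
pos 27 'c': at 4  → match P1@[27:27]
pos 28 'a': at 5
pos 29 'c': at 6  → match P0@[24:29],P1@[29:29]
pos 30 'b': at 1 (via fail)
pos 31 'd': at 12 (via fail)
pos 32 'b': at 13
pos 33 'b': at 2 (via fail)  → match P6@[32:33]
pos 34 'c': at 3  → match P1@[34:34]
pos 35 'c': at 4  → match P1@[35:35]
pos 36 'a': at 5
pos 37 'c': at 6  → match P0@[32:37],P1@[37:37]
pos 38 'b': at 1 (via fail)
pos 39 'b': at 2  → match P6@[38:39]
pos 40 'a': at 19 (via fail)
pos 41 'c': at 7 (via fail)  → match P1@[41:41]
pos 42 'c': at 7 (via fail)  → match P1@[42:42]
pos 43 'a': at 19 (via fail)
pos 44 'c': at 7 (via fail)  → match P1@[44:44]
pos 45 'd': at 12 (via fail)
pos 46 'b': at 13
pos 47 'c': at 14  → match P1@[47:47]
pos 48 'c': at 15  → match P1@[48:48],P3@[45:48]
pos 49 'b': at 1 (via fail)
pos 50 'c': at 8  → match P1@[50:50]
pos 51 'b': at 9
pos 52 'c': at 8 (via fail)  → match P1@[52:52]
pos 53 'b': at 9
pos 54 'b': at 10  → match P6@[53:54]
pos 55 'd': at 11  → match P2@[51:55]
pos 56 'b': at 13 (via fail)
pos 57 'c': at 14  → match P1@[57:57]
pos 58 'b': at 9 (via fail)
pos 59 'b': at 10  → match P6@[58:59]
pos 60 'd': at 11  → match P2@[56:60]
pos 61 'd': at 17 (via fail)
pos 62 'c': at 7 (via fail)  → match P1@[62:62]
pos 63 'b': at 1 (via fail)
pos 64 'c': at 8  → match P1@[64:64]
pos 65 'b': at 9
pos 66 'b': at 10  → match P6@[65:66]
pos 67 'd': at 11  → match P2@[63:67]
pos 68 'c': at 7 (via fail)  → match P1@[68:68]
pos 69 'b': at 1 (via fail)
pos 70 'c': at 8  → match P1@[70:70]
pos 71 'b': at 9
pos 72 'b': at 10  → match P6@[71:72]
pos 73 'd': at 11  → match P2@[69:73]

All matches (sorted): [[0,1],[1,1],[5,6],[6,6],[7,5],[7,6],[12,6],[13,6],[14,5],[14,6],[17,6],[18,6],[21,4],[23,1],[25,6],[26,1],[27,1],[29,0],[29,1],[33,6],[34,1],[35,1],[37,0],[37,1],[39,6],[41,1],[42,1],[44,1],[47,1],[48,1],[48,3],[50,1],[52,1],[54,6],[55,2],[57,1],[59,6],[60,2],[62,1],[64,1],[66,6],[67,2],[68,1],[70,1],[72,6],[73,2]]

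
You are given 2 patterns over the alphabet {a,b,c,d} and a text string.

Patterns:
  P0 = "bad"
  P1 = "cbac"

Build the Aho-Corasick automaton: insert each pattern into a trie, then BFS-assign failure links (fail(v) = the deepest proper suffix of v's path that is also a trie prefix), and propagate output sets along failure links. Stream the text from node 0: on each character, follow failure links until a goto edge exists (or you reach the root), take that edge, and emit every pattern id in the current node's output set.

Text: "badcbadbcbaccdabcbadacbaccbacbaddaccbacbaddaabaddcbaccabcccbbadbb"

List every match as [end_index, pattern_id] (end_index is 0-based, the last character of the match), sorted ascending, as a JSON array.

Build automaton:
Trie (insert patterns):
  0='ε' goto b→1 c→4
  1='b' goto a→2
  2='ba' goto d→3
  3='bad' goto ·  ←P0
  4='c' goto b→5
  5='cb' goto a→6
  6='cba' goto c→7
  7='cbac' goto ·  ←P1

Failure links (BFS by depth):
  n1('b'): parent n0 fail=0; on 'b' 0 → fail=0;  out ∅∪∅=∅
  n4('c'): parent n0 fail=0; on 'c' 0 → fail=0;  out ∅∪∅=∅
  n2('ba'): parent n1 fail=0; on 'a' 0 → fail=0;  out ∅∪∅=∅
  n5('cb'): parent n4 fail=0; on 'b' 0 → fail=1;  out ∅∪∅=∅
  n3('bad'): parent n2 fail=0; on 'd' 0 → fail=0;  out {0}∪∅={0}
  n6('cba'): parent n5 fail=1; on 'a' 1 → fail=2;  out ∅∪∅=∅
  n7('cbac'): parent n6 fail=2; on 'c' 2→0 → fail=4;  out {1}∪∅={1}

Text stream:
[0] read 'b'  n0⇒n1
[1] read 'a'  n1⇒n2
[2] read 'd'  n2⇒n3  ** P0@[0:2]
[3] read 'c'  n3⇒n4 (fail-walked)
[4] read 'b'  n4⇒n5
[5] read 'a'  n5⇒n6
[6] read 'd'  n6⇒n3 (fail-walked)  ** P0@[4:6]
[7] read 'b'  n3⇒n1 (fail-walked)
[8] read 'c'  n1⇒n4 (fail-walked)
[9] read 'b'  n4⇒n5
[10] read 'a'  n5⇒n6
[11] read 'c'  n6⇒n7  ** P1@[8:11]
[12] read 'c'  n7⇒n4 (fail-walked)
[13] read 'd'  n4⇒n0 (fail-walked)
[14] read 'a'  n0⇒n0
[15] read 'b'  n0⇒n1
[16] read 'c'  n1⇒n4 (fail-walked)
[17] read 'b'  n4⇒n5
[18] read 'a'  n5⇒n6
[19] read 'd'  n6⇒n3 (fail-walked)  ** P0@[17:19]
[20] read 'a'  n3⇒n0 (fail-walked)
[21] read 'c'  n0⇒n4
[22] read 'b'  n4⇒n5
[23] read 'a'  n5⇒n6
[24] read 'c'  n6⇒n7  ** P1@[21:24]
[25] read 'c'  n7⇒n4 (fail-walked)
[26] read 'b'  n4⇒n5
[27] read 'a'  n5⇒n6
[28] read 'c'  n6⇒n7  ** P1@[25:28]
[29] read 'b'  n7⇒n5 (fail-walked)
[30] read 'a'  n5⇒n6
[31] read 'd'  n6⇒n3 (fail-walked)  ** P0@[29:31]
[32] read 'd'  n3⇒n0 (fail-walked)
[33] read 'a'  n0⇒n0
[34] read 'c'  n0⇒n4
[35] read 'c'  n4⇒n4 (fail-walked)
[36] read 'b'  n4⇒n5
[37] read 'a'  n5⇒n6
[38] read 'c'  n6⇒n7  ** P1@[35:38]
[39] read 'b'  n7⇒n5 (fail-walked)
[40] read 'a'  n5⇒n6
[41] read 'd'  n6⇒n3 (fail-walked)  ** P0@[39:41]
[42] read 'd'  n3⇒n0 (fail-walked)
[43] read 'a'  n0⇒n0
[44] read 'a'  n0⇒n0
[45] read 'b'  n0⇒n1
[46] read 'a'  n1⇒n2
[47] read 'd'  n2⇒n3  ** P0@[45:47]
[48] read 'd'  n3⇒n0 (fail-walked)
[49] read 'c'  n0⇒n4
[50] read 'b'  n4⇒n5
[51] read 'a'  n5⇒n6
[52] read 'c'  n6⇒n7  ** P1@[49:52]
[53] read 'c'  n7⇒n4 (fail-walked)
[54] read 'a'  n4⇒n0 (fail-walked)
[55] read 'b'  n0⇒n1
[56] read 'c'  n1⇒n4 (fail-walked)
[57] read 'c'  n4⇒n4 (fail-walked)
[58] read 'c'  n4⇒n4 (fail-walked)
[59] read 'b'  n4⇒n5
[60] read 'b'  n5⇒n1 (fail-walked)
[61] read 'a'  n1⇒n2
[62] read 'd'  n2⇒n3  ** P0@[60:62]
[63] read 'b'  n3⇒n1 (fail-walked)
[64] read 'b'  n1⇒n1 (fail-walked)

Result: [[2,0],[6,0],[11,1],[19,0],[24,1],[28,1],[31,0],[38,1],[41,0],[47,0],[52,1],[62,0]]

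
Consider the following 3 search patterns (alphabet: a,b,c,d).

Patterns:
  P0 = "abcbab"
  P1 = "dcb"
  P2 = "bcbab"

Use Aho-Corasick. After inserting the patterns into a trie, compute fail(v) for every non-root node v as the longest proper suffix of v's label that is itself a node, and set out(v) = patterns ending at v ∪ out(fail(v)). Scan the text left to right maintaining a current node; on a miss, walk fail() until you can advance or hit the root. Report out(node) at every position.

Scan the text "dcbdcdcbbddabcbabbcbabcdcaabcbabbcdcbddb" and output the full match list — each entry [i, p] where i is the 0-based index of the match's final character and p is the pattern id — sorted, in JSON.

Construct AC machine:
Trie nodes:
  0='ε' goto a→1 b→10 d→7
  1='a' goto b→2
  2='ab' goto c→3
  3='abc' goto b→4
  4='abcb' goto a→5
  5='abcba' goto b→6
  6='abcbab' goto ·  ←P0
  7='d' goto c→8
  8='dc' goto b→9
  9='dcb' goto ·  ←P1
  10='b' goto c→11
  11='bc' goto b→12
  12='bcb' goto a→13
  13='bcba' goto b→14
  14='bcbab' goto ·  ←P2

Failure links (BFS by depth):
  fail(1) 'a': from fail(0)=0 chase 'a': 0 ⇒ 0;  out=∅∪out(0)=∅
  fail(7) 'd': from fail(0)=0 chase 'd': 0 ⇒ 0;  out=∅∪out(0)=∅
  fail(10) 'b': from fail(0)=0 chase 'b': 0 ⇒ 0;  out=∅∪out(0)=∅
  fail(2) 'ab': from fail(1)=0 chase 'b': 0 ⇒ 10;  out=∅∪out(10)=∅
  fail(8) 'dc': from fail(7)=0 chase 'c': 0 ⇒ 0;  out=∅∪out(0)=∅
  fail(11) 'bc': from fail(10)=0 chase 'c': 0 ⇒ 0;  out=∅∪out(0)=∅
  fail(3) 'abc': from fail(2)=10 chase 'c': 10 ⇒ 11;  out=∅∪out(11)=∅
  fail(9) 'dcb': from fail(8)=0 chase 'b': 0 ⇒ 10;  out={1}∪out(10)={1}
  fail(12) 'bcb': from fail(11)=0 chase 'b': 0 ⇒ 10;  out=∅∪out(10)=∅
  fail(4) 'abcb': from fail(3)=11 chase 'b': 11 ⇒ 12;  out=∅∪out(12)=∅
  fail(13) 'bcba': from fail(12)=10 chase 'a': 10→0 ⇒ 1;  out=∅∪out(1)=∅
  fail(5) 'abcba': from fail(4)=12 chase 'a': 12 ⇒ 13;  out=∅∪out(13)=∅
  fail(14) 'bcbab': from fail(13)=1 chase 'b': 1 ⇒ 2;  out={2}∪out(2)={2}
  fail(6) 'abcbab': from fail(5)=13 chase 'b': 13 ⇒ 14;  out={0}∪out(14)={0,2}

Text stream:
[0] read 'd'  n0⇒n7
[1] read 'c'  n7⇒n8
[2] read 'b'  n8⇒n9  → match P1@[0:2]
[3] read 'd'  n9⇒n7 (fail-walked)
[4] read 'c'  n7⇒n8
[5] read 'd'  n8⇒n7 (fail-walked)
[6] read 'c'  n7⇒n8
[7] read 'b'  n8⇒n9  → match P1@[5:7]
[8] read 'b'  n9⇒n10 (fail-walked)
[9] read 'd'  n10⇒n7 (fail-walked)
[10] read 'd'  n7⇒n7 (fail-walked)
[11] read 'a'  n7⇒n1 (fail-walked)
[12] read 'b'  n1⇒n2
[13] read 'c'  n2⇒n3
[14] read 'b'  n3⇒n4
[15] read 'a'  n4⇒n5
[16] read 'b'  n5⇒n6  → match P0@[11:16],P2@[12:16]
[17] read 'b'  n6⇒n10 (fail-walked)
[18] read 'c'  n10⇒n11
[19] read 'b'  n11⇒n12
[20] read 'a'  n12⇒n13
[21] read 'b'  n13⇒n14  → match P2@[17:21]
[22] read 'c'  n14⇒n3 (fail-walked)
[23] read 'd'  n3⇒n7 (fail-walked)
[24] read 'c'  n7⇒n8
[25] read 'a'  n8⇒n1 (fail-walked)
[26] read 'a'  n1⇒n1 (fail-walked)
[27] read 'b'  n1⇒n2
[28] read 'c'  n2⇒n3
[29] read 'b'  n3⇒n4
[30] read 'a'  n4⇒n5
[31] read 'b'  n5⇒n6  → match P0@[26:31],P2@[27:31]
[32] read 'b'  n6⇒n10 (fail-walked)
[33] read 'c'  n10⇒n11
[34] read 'd'  n11⇒n7 (fail-walked)
[35] read 'c'  n7⇒n8
[36] read 'b'  n8⇒n9  → match P1@[34:36]
[37] read 'd'  n9⇒n7 (fail-walked)
[38] read 'd'  n7⇒n7 (fail-walked)
[39] read 'b'  n7⇒n10 (fail-walked)

Matches: [[2,1],[7,1],[16,0],[16,2],[21,2],[31,0],[31,2],[36,1]]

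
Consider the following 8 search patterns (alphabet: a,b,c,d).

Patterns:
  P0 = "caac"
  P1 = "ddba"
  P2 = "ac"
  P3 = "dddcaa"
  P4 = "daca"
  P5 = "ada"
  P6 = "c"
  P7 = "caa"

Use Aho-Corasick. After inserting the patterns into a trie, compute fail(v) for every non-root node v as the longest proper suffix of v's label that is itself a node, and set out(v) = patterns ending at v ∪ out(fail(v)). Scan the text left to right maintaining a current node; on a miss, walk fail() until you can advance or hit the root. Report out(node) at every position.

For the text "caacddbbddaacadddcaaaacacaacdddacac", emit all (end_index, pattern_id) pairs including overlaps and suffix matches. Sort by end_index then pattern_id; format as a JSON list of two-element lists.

Construct AC machine:
Trie nodes:
  0='ε' goto a→9 c→1 d→5
  1='c' goto a→2  [P6 ends]
  2='ca' goto a→3
  3='caa' goto c→4  [P7 ends]
  4='caac' goto ·  [P0 ends]
  5='d' goto a→15 d→6
  6='dd' goto b→7 d→11
  7='ddb' goto a→8
  8='ddba' goto ·  [P1 ends]
  9='a' goto c→10 d→18
  10='ac' goto ·  [P2 ends]
  11='ddd' goto c→12
  12='dddc' goto a→13
  13='dddca' goto a→14
  14='dddcaa' goto ·  [P3 ends]
  15='da' goto c→16
  16='dac' goto a→17
  17='daca' goto ·  [P4 ends]
  18='ad' goto a→19
  19='ada' goto ·  [P5 ends]

Failure links (BFS by depth):
  n1('c'): parent n0 fail=0; on 'c' 0 → fail=0;  out {6}∪∅={6}
  n5('d'): parent n0 fail=0; on 'd' 0 → fail=0;  out ∅∪∅=∅
  n9('a'): parent n0 fail=0; on 'a' 0 → fail=0;  out ∅∪∅=∅
  n2('ca'): parent n1 fail=0; on 'a' 0 → fail=9;  out ∅∪∅=∅
  n6('dd'): parent n5 fail=0; on 'd' 0 → fail=5;  out ∅∪∅=∅
  n10('ac'): parent n9 fail=0; on 'c' 0 → fail=1;  out {2}∪{6}={2,6}
  n15('da'): parent n5 fail=0; on 'a' 0 → fail=9;  out ∅∪∅=∅
  n18('ad'): parent n9 fail=0; on 'd' 0 → fail=5;  out ∅∪∅=∅
  n3('caa'): parent n2 fail=9; on 'a' 9→0 → fail=9;  out {7}∪∅={7}
  n7('ddb'): parent n6 fail=5; on 'b' 5→0 → fail=0;  out ∅∪∅=∅
  n11('ddd'): parent n6 fail=5; on 'd' 5 → fail=6;  out ∅∪∅=∅
  n16('dac'): parent n15 fail=9; on 'c' 9 → fail=10;  out ∅∪{2,6}={2,6}
  n19('ada'): parent n18 fail=5; on 'a' 5 → fail=15;  out {5}∪∅={5}
  n4('caac'): parent n3 fail=9; on 'c' 9 → fail=10;  out {0}∪{2,6}={0,2,6}
  n8('ddba'): parent n7 fail=0; on 'a' 0 → fail=9;  out {1}∪∅={1}
  n12('dddc'): parent n11 fail=6; on 'c' 6→5→0 → fail=1;  out ∅∪{6}={6}
  n17('daca'): parent n16 fail=10; on 'a' 10→1 → fail=2;  out {4}∪∅={4}
  n13('dddca'): parent n12 fail=1; on 'a' 1 → fail=2;  out ∅∪∅=∅
  n14('dddcaa'): parent n13 fail=2; on 'a' 2 → fail=3;  out {3}∪{7}={3,7}

Scan:
[0] read 'c'  n0⇒n1  ** P6@[0:0]
[1] read 'a'  n1⇒n2
[2] read 'a'  n2⇒n3  ** P7@[0:2]
[3] read 'c'  n3⇒n4  ** P0@[0:3],P2@[2:3],P6@[3:3]
[4] read 'd'  n4⇒n5 (via fail)
[5] read 'd'  n5⇒n6
[6] read 'b'  n6⇒n7
[7] read 'b'  n7⇒n0 (via fail)
[8] read 'd'  n0⇒n5
[9] read 'd'  n5⇒n6
[10] read 'a'  n6⇒n15 (via fail)
[11] read 'a'  n15⇒n9 (via fail)
[12] read 'c'  n9⇒n10  ** P2@[11:12],P6@[12:12]
[13] read 'a'  n10⇒n2 (via fail)
[14] read 'd'  n2⇒n18 (via fail)
[15] read 'd'  n18⇒n6 (via fail)
[16] read 'd'  n6⇒n11
[17] read 'c'  n11⇒n12  ** P6@[17:17]
[18] read 'a'  n12⇒n13
[19] read 'a'  n13⇒n14  ** P3@[14:19],P7@[17:19]
[20] read 'a'  n14⇒n9 (via fail)
[21] read 'a'  n9⇒n9 (via fail)
[22] read 'c'  n9⇒n10  ** P2@[21:22],P6@[22:22]
[23] read 'a'  n10⇒n2 (via fail)
[24] read 'c'  n2⇒n10 (via fail)  ** P2@[23:24],P6@[24:24]
[25] read 'a'  n10⇒n2 (via fail)
[26] read 'a'  n2⇒n3  ** P7@[24:26]
[27] read 'c'  n3⇒n4  ** P0@[24:27],P2@[26:27],P6@[27:27]
[28] read 'd'  n4⇒n5 (via fail)
[29] read 'd'  n5⇒n6
[30] read 'd'  n6⇒n11
[31] read 'a'  n11⇒n15 (via fail)
[32] read 'c'  n15⇒n16  ** P2@[31:32],P6@[32:32]
[33] read 'a'  n16⇒n17  ** P4@[30:33]
[34] read 'c'  n17⇒n10 (via fail)  ** P2@[33:34],P6@[34:34]

Matches: [[0,6],[2,7],[3,0],[3,2],[3,6],[12,2],[12,6],[17,6],[19,3],[19,7],[22,2],[22,6],[24,2],[24,6],[26,7],[27,0],[27,2],[27,6],[32,2],[32,6],[33,4],[34,2],[34,6]]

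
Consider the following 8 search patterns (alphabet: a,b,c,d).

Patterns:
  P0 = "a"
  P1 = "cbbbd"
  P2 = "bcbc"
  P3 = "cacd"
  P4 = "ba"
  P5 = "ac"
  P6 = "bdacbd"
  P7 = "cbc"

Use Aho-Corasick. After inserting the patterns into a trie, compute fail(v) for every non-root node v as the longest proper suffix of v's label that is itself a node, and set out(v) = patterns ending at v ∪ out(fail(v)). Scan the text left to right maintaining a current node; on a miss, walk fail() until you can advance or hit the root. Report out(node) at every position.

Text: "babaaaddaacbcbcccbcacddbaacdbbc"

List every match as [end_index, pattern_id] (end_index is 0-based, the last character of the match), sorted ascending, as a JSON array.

Construct AC machine:
Trie (insert patterns):
  0='ε' goto a→1 b→7 c→2
  1='a' goto c→15  [P0 ends]
  2='c' goto a→11 b→3
  3='cb' goto b→4 c→21
  4='cbb' goto b→5
  5='cbbb' goto d→6
  6='cbbbd' goto ·  [P1 ends]
  7='b' goto a→14 c→8 d→16
  8='bc' goto b→9
  9='bcb' goto c→10
  10='bcbc' goto ·  [P2 ends]
  11='ca' goto c→12
  12='cac' goto d→13
  13='cacd' goto ·  [P3 ends]
  14='ba' goto ·  [P4 ends]
  15='ac' goto ·  [P5 ends]
  16='bd' goto a→17
  17='bda' goto c→18
  18='bdac' goto b→19
  19='bdacb' goto d→20
  20='bdacbd' goto ·  [P6 ends]
  21='cbc' goto ·  [P7 ends]

Failure links (BFS by depth):
  n1('a'): parent n0 fail=0; on 'a' 0 → fail=0;  out {0}∪∅={0}
  n2('c'): parent n0 fail=0; on 'c' 0 → fail=0;  out ∅∪∅=∅
  n7('b'): parent n0 fail=0; on 'b' 0 → fail=0;  out ∅∪∅=∅
  n3('cb'): parent n2 fail=0; on 'b' 0 → fail=7;  out ∅∪∅=∅
  n8('bc'): parent n7 fail=0; on 'c' 0 → fail=2;  out ∅∪∅=∅
  n11('ca'): parent n2 fail=0; on 'a' 0 → fail=1;  out ∅∪{0}={0}
  n14('ba'): parent n7 fail=0; on 'a' 0 → fail=1;  out {4}∪{0}={0,4}
  n15('ac'): parent n1 fail=0; on 'c' 0 → fail=2;  out {5}∪∅={5}
  n16('bd'): parent n7 fail=0; on 'd' 0 → fail=0;  out ∅∪∅=∅
  n4('cbb'): parent n3 fail=7; on 'b' 7→0 → fail=7;  out ∅∪∅=∅
  n9('bcb'): parent n8 fail=2; on 'b' 2 → fail=3;  out ∅∪∅=∅
  n12('cac'): parent n11 fail=1; on 'c' 1 → fail=15;  out ∅∪{5}={5}
  n17('bda'): parent n16 fail=0; on 'a' 0 → fail=1;  out ∅∪{0}={0}
  n21('cbc'): parent n3 fail=7; on 'c' 7 → fail=8;  out {7}∪∅={7}
  n5('cbbb'): parent n4 fail=7; on 'b' 7→0 → fail=7;  out ∅∪∅=∅
  n10('bcbc'): parent n9 fail=3; on 'c' 3 → fail=21;  out {2}∪{7}={2,7}
  n13('cacd'): parent n12 fail=15; on 'd' 15→2→0 → fail=0;  out {3}∪∅={3}
  n18('bdac'): parent n17 fail=1; on 'c' 1 → fail=15;  out ∅∪{5}={5}
  n6('cbbbd'): parent n5 fail=7; on 'd' 7 → fail=16;  out {1}∪∅={1}
  n19('bdacb'): parent n18 fail=15; on 'b' 15→2 → fail=3;  out ∅∪∅=∅
  n20('bdacbd'): parent n19 fail=3; on 'd' 3→7 → fail=16;  out {6}∪∅={6}

Scan:
pos 0 'b': at 7
pos 1 'a': at 14  emit P0@[1:1],P4@[0:1]
pos 2 'b': at 7 ·f
pos 3 'a': at 14  emit P0@[3:3],P4@[2:3]
pos 4 'a': at 1 ·f  emit P0@[4:4]
pos 5 'a': at 1 ·f  emit P0@[5:5]
pos 6 'd': at 0 ·f
pos 7 'd': at 0
pos 8 'a': at 1  emit P0@[8:8]
pos 9 'a': at 1 ·f  emit P0@[9:9]
pos 10 'c': at 15  emit P5@[9:10]
pos 11 'b': at 3 ·f
pos 12 'c': at 21  emit P7@[10:12]
pos 13 'b': at 9 ·f
pos 14 'c': at 10  emit P2@[11:14],P7@[12:14]
pos 15 'c': at 2 ·f
pos 16 'c': at 2 ·f
pos 17 'b': at 3
pos 18 'c': at 21  emit P7@[16:18]
pos 19 'a': at 11 ·f  emit P0@[19:19]
pos 20 'c': at 12  emit P5@[19:20]
pos 21 'd': at 13  emit P3@[18:21]
pos 22 'd': at 0 ·f
pos 23 'b': at 7
pos 24 'a': at 14  emit P0@[24:24],P4@[23:24]
pos 25 'a': at 1 ·f  emit P0@[25:25]
pos 26 'c': at 15  emit P5@[25:26]
pos 27 'd': at 0 ·f
pos 28 'b': at 7
pos 29 'b': at 7 ·f
pos 30 'c': at 8

All matches (sorted): [[1,0],[1,4],[3,0],[3,4],[4,0],[5,0],[8,0],[9,0],[10,5],[12,7],[14,2],[14,7],[18,7],[19,0],[20,5],[21,3],[24,0],[24,4],[25,0],[26,5]]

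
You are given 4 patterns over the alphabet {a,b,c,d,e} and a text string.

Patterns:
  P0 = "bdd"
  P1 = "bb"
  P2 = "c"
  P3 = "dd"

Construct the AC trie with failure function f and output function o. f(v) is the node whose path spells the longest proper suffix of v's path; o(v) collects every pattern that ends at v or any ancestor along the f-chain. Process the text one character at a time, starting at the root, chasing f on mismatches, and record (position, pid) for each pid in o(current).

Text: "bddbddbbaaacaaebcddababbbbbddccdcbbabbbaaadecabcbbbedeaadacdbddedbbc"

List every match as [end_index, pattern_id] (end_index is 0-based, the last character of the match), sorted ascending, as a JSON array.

Build automaton:
Trie nodes:
  0='ε' goto b→1 c→5 d→6
  1='b' goto b→4 d→2
  2='bd' goto d→3
  3='bdd' goto ·  ←P0
  4='bb' goto ·  ←P1
  5='c' goto ·  ←P2
  6='d' goto d→7
  7='dd' goto ·  ←P3

Failure links (BFS by depth):
  n1('b'): parent n0 fail=0; on 'b' 0 → fail=0;  out ∅∪∅=∅
  n5('c'): parent n0 fail=0; on 'c' 0 → fail=0;  out {2}∪∅={2}
  n6('d'): parent n0 fail=0; on 'd' 0 → fail=0;  out ∅∪∅=∅
  n2('bd'): parent n1 fail=0; on 'd' 0 → fail=6;  out ∅∪∅=∅
  n4('bb'): parent n1 fail=0; on 'b' 0 → fail=1;  out {1}∪∅={1}
  n7('dd'): parent n6 fail=0; on 'd' 0 → fail=6;  out {3}∪∅={3}
  n3('bdd'): parent n2 fail=6; on 'd' 6 → fail=7;  out {0}∪{3}={0,3}

Text stream:
pos 0 'b': at 1
pos 1 'd': at 2
pos 2 'd': at 3  ** P0@[0:2],P3@[1:2]
pos 3 'b': at 1 (via fail)
pos 4 'd': at 2
pos 5 'd': at 3  ** P0@[3:5],P3@[4:5]
pos 6 'b': at 1 (via fail)
pos 7 'b': at 4  ** P1@[6:7]
pos 8 'a': at 0 (via fail)
pos 9 'a': at 0
pos 10 'a': at 0
pos 11 'c': at 5  ** P2@[11:11]
pos 12 'a': at 0 (via fail)
pos 13 'a': at 0
pos 14 'e': at 0
pos 15 'b': at 1
pos 16 'c': at 5 (via fail)  ** P2@[16:16]
pos 17 'd': at 6 (via fail)
pos 18 'd': at 7  ** P3@[17:18]
pos 19 'a': at 0 (via fail)
pos 20 'b': at 1
pos 21 'a': at 0 (via fail)
pos 22 'b': at 1
pos 23 'b': at 4  ** P1@[22:23]
pos 24 'b': at 4 (via fail)  ** P1@[23:24]
pos 25 'b': at 4 (via fail)  ** P1@[24:25]
pos 26 'b': at 4 (via fail)  ** P1@[25:26]
pos 27 'd': at 2 (via fail)
pos 28 'd': at 3  ** P0@[26:28],P3@[27:28]
pos 29 'c': at 5 (via fail)  ** P2@[29:29]
pos 30 'c': at 5 (via fail)  ** P2@[30:30]
pos 31 'd': at 6 (via fail)
pos 32 'c': at 5 (via fail)  ** P2@[32:32]
pos 33 'b': at 1 (via fail)
pos 34 'b': at 4  ** P1@[33:34]
pos 35 'a': at 0 (via fail)
pos 36 'b': at 1
pos 37 'b': at 4  ** P1@[36:37]
pos 38 'b': at 4 (via fail)  ** P1@[37:38]
pos 39 'a': at 0 (via fail)
pos 40 'a': at 0
pos 41 'a': at 0
pos 42 'd': at 6
pos 43 'e': at 0 (via fail)
pos 44 'c': at 5  ** P2@[44:44]
pos 45 'a': at 0 (via fail)
pos 46 'b': at 1
pos 47 'c': at 5 (via fail)  ** P2@[47:47]
pos 48 'b': at 1 (via fail)
pos 49 'b': at 4  ** P1@[48:49]
pos 50 'b': at 4 (via fail)  ** P1@[49:50]
pos 51 'e': at 0 (via fail)
pos 52 'd': at 6
pos 53 'e': at 0 (via fail)
pos 54 'a': at 0
pos 55 'a': at 0
pos 56 'd': at 6
pos 57 'a': at 0 (via fail)
pos 58 'c': at 5  ** P2@[58:58]
pos 59 'd': at 6 (via fail)
pos 60 'b': at 1 (via fail)
pos 61 'd': at 2
pos 62 'd': at 3  ** P0@[60:62],P3@[61:62]
pos 63 'e': at 0 (via fail)
pos 64 'd': at 6
pos 65 'b': at 1 (via fail)
pos 66 'b': at 4  ** P1@[65:66]
pos 67 'c': at 5 (via fail)  ** P2@[67:67]

Matches: [[2,0],[2,3],[5,0],[5,3],[7,1],[11,2],[16,2],[18,3],[23,1],[24,1],[25,1],[26,1],[28,0],[28,3],[29,2],[30,2],[32,2],[34,1],[37,1],[38,1],[44,2],[47,2],[49,1],[50,1],[58,2],[62,0],[62,3],[66,1],[67,2]]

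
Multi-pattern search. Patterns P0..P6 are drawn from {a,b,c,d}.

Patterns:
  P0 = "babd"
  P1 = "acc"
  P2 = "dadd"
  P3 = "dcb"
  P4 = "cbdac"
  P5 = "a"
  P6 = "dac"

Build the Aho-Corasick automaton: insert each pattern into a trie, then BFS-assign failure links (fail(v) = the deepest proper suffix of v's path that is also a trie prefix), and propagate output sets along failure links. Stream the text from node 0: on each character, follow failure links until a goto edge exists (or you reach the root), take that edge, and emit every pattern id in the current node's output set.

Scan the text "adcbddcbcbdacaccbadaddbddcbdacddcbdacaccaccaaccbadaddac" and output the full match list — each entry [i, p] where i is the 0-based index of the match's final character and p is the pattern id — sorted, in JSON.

Build:
Trie (insert patterns):
  n0 'ε': a→5 b→1 c→14 d→8
  n1 'b': a→2
  n2 'ba': b→3
  n3 'bab': d→4
  n4 'babd': ·  [P0 ends]
  n5 'a': c→6  [P5 ends]
  n6 'ac': c→7
  n7 'acc': ·  [P1 ends]
  n8 'd': a→9 c→12
  n9 'da': c→19 d→10
  n10 'dad': d→11
  n11 'dadd': ·  [P2 ends]
  n12 'dc': b→13
  n13 'dcb': ·  [P3 ends]
  n14 'c': b→15
  n15 'cb': d→16
  n16 'cbd': a→17
  n17 'cbda': c→18
  n18 'cbdac': ·  [P4 ends]
  n19 'dac': ·  [P6 ends]

Failure links (BFS by depth):
  n1('b'): parent n0 fail=0; on 'b' 0 → fail=0;  out ∅∪∅=∅
  n5('a'): parent n0 fail=0; on 'a' 0 → fail=0;  out {5}∪∅={5}
  n8('d'): parent n0 fail=0; on 'd' 0 → fail=0;  out ∅∪∅=∅
  n14('c'): parent n0 fail=0; on 'c' 0 → fail=0;  out ∅∪∅=∅
  n2('ba'): parent n1 fail=0; on 'a' 0 → fail=5;  out ∅∪{5}={5}
  n6('ac'): parent n5 fail=0; on 'c' 0 → fail=14;  out ∅∪∅=∅
  n9('da'): parent n8 fail=0; on 'a' 0 → fail=5;  out ∅∪{5}={5}
  n12('dc'): parent n8 fail=0; on 'c' 0 → fail=14;  out ∅∪∅=∅
  n15('cb'): parent n14 fail=0; on 'b' 0 → fail=1;  out ∅∪∅=∅
  n3('bab'): parent n2 fail=5; on 'b' 5→0 → fail=1;  out ∅∪∅=∅
  n7('acc'): parent n6 fail=14; on 'c' 14→0 → fail=14;  out {1}∪∅={1}
  n10('dad'): parent n9 fail=5; on 'd' 5→0 → fail=8;  out ∅∪∅=∅
  n13('dcb'): parent n12 fail=14; on 'b' 14 → fail=15;  out {3}∪∅={3}
  n16('cbd'): parent n15 fail=1; on 'd' 1→0 → fail=8;  out ∅∪∅=∅
  n19('dac'): parent n9 fail=5; on 'c' 5 → fail=6;  out {6}∪∅={6}
  n4('babd'): parent n3 fail=1; on 'd' 1→0 → fail=8;  out {0}∪∅={0}
  n11('dadd'): parent n10 fail=8; on 'd' 8→0 → fail=8;  out {2}∪∅={2}
  n17('cbda'): parent n16 fail=8; on 'a' 8 → fail=9;  out ∅∪{5}={5}
  n18('cbdac'): parent n17 fail=9; on 'c' 9 → fail=19;  out {4}∪{6}={4,6}

Run:
i=0 'a': node 0→5  emit P5@[0:0]
i=1 'd': node 5→8 ·f
i=2 'c': node 8→12
i=3 'b': node 12→13  emit P3@[1:3]
i=4 'd': node 13→16 ·f
i=5 'd': node 16→8 ·f
i=6 'c': node 8→12
i=7 'b': node 12→13  emit P3@[5:7]
i=8 'c': node 13→14 ·f
i=9 'b': node 14→15
i=10 'd': node 15→16
i=11 'a': node 16→17  emit P5@[11:11]
i=12 'c': node 17→18  emit P4@[8:12],P6@[10:12]
i=13 'a': node 18→5 ·f  emit P5@[13:13]
i=14 'c': node 5→6
i=15 'c': node 6→7  emit P1@[13:15]
i=16 'b': node 7→15 ·f
i=17 'a': node 15→2 ·f  emit P5@[17:17]
i=18 'd': node 2→8 ·f
i=19 'a': node 8→9  emit P5@[19:19]
i=20 'd': node 9→10
i=21 'd': node 10→11  emit P2@[18:21]
i=22 'b': node 11→1 ·f
i=23 'd': node 1→8 ·f
i=24 'd': node 8→8 ·f
i=25 'c': node 8→12
i=26 'b': node 12→13  emit P3@[24:26]
i=27 'd': node 13→16 ·f
i=28 'a': node 16→17  emit P5@[28:28]
i=29 'c': node 17→18  emit P4@[25:29],P6@[27:29]
i=30 'd': node 18→8 ·f
i=31 'd': node 8→8 ·f
i=32 'c': node 8→12
i=33 'b': node 12→13  emit P3@[31:33]
i=34 'd': node 13→16 ·f
i=35 'a': node 16→17  emit P5@[35:35]
i=36 'c': node 17→18  emit P4@[32:36],P6@[34:36]
i=37 'a': node 18→5 ·f  emit P5@[37:37]
i=38 'c': node 5→6
i=39 'c': node 6→7  emit P1@[37:39]
i=40 'a': node 7→5 ·f  emit P5@[40:40]
i=41 'c': node 5→6
i=42 'c': node 6→7  emit P1@[40:42]
i=43 'a': node 7→5 ·f  emit P5@[43:43]
i=44 'a': node 5→5 ·f  emit P5@[44:44]
i=45 'c': node 5→6
i=46 'c': node 6→7  emit P1@[44:46]
i=47 'b': node 7→15 ·f
i=48 'a': node 15→2 ·f  emit P5@[48:48]
i=49 'd': node 2→8 ·f
i=50 'a': node 8→9  emit P5@[50:50]
i=51 'd': node 9→10
i=52 'd': node 10→11  emit P2@[49:52]
i=53 'a': node 11→9 ·f  emit P5@[53:53]
i=54 'c': node 9→19  emit P6@[52:54]

Result: [[0,5],[3,3],[7,3],[11,5],[12,4],[12,6],[13,5],[15,1],[17,5],[19,5],[21,2],[26,3],[28,5],[29,4],[29,6],[33,3],[35,5],[36,4],[36,6],[37,5],[39,1],[40,5],[42,1],[43,5],[44,5],[46,1],[48,5],[50,5],[52,2],[53,5],[54,6]]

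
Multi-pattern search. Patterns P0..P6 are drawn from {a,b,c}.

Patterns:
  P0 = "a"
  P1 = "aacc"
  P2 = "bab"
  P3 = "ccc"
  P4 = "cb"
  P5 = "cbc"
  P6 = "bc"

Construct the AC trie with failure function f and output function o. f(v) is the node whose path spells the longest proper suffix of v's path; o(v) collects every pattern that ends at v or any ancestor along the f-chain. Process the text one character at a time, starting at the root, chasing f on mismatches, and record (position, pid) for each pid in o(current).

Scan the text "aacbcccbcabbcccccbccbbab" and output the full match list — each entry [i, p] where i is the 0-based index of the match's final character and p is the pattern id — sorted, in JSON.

Build:
Trie nodes:
  0='ε' goto a→1 b→5 c→8
  1='a' goto a→2  ←P0
  2='aa' goto c→3
  3='aac' goto c→4
  4='aacc' goto ·  ←P1
  5='b' goto a→6 c→13
  6='ba' goto b→7
  7='bab' goto ·  ←P2
  8='c' goto b→11 c→9
  9='cc' goto c→10
  10='ccc' goto ·  ←P3
  11='cb' goto c→12  ←P4
  12='cbc' goto ·  ←P5
  13='bc' goto ·  ←P6

BFS fail/out derivation:
  fail(1) 'a': from fail(0)=0 chase 'a': 0 ⇒ 0;  out={0}∪out(0)={0}
  fail(5) 'b': from fail(0)=0 chase 'b': 0 ⇒ 0;  out=∅∪out(0)=∅
  fail(8) 'c': from fail(0)=0 chase 'c': 0 ⇒ 0;  out=∅∪out(0)=∅
  fail(2) 'aa': from fail(1)=0 chase 'a': 0 ⇒ 1;  out=∅∪out(1)={0}
  fail(6) 'ba': from fail(5)=0 chase 'a': 0 ⇒ 1;  out=∅∪out(1)={0}
  fail(9) 'cc': from fail(8)=0 chase 'c': 0 ⇒ 8;  out=∅∪out(8)=∅
  fail(11) 'cb': from fail(8)=0 chase 'b': 0 ⇒ 5;  out={4}∪out(5)={4}
  fail(13) 'bc': from fail(5)=0 chase 'c': 0 ⇒ 8;  out={6}∪out(8)={6}
  fail(3) 'aac': from fail(2)=1 chase 'c': 1→0 ⇒ 8;  out=∅∪out(8)=∅
  fail(7) 'bab': from fail(6)=1 chase 'b': 1→0 ⇒ 5;  out={2}∪out(5)={2}
  fail(10) 'ccc': from fail(9)=8 chase 'c': 8 ⇒ 9;  out={3}∪out(9)={3}
  fail(12) 'cbc': from fail(11)=5 chase 'c': 5 ⇒ 13;  out={5}∪out(13)={5,6}
  fail(4) 'aacc': from fail(3)=8 chase 'c': 8 ⇒ 9;  out={1}∪out(9)={1}

Run:
i=0 'a': node 0→1  ** P0@[0:0]
i=1 'a': node 1→2  ** P0@[1:1]
i=2 'c': node 2→3
i=3 'b': node 3→11 (fail-walked)  ** P4@[2:3]
i=4 'c': node 11→12  ** P5@[2:4],P6@[3:4]
i=5 'c': node 12→9 (fail-walked)
i=6 'c': node 9→10  ** P3@[4:6]
i=7 'b': node 10→11 (fail-walked)  ** P4@[6:7]
i=8 'c': node 11→12  ** P5@[6:8],P6@[7:8]
i=9 'a': node 12→1 (fail-walked)  ** P0@[9:9]
i=10 'b': node 1→5 (fail-walked)
i=11 'b': node 5→5 (fail-walked)
i=12 'c': node 5→13  ** P6@[11:12]
i=13 'c': node 13→9 (fail-walked)
i=14 'c': node 9→10  ** P3@[12:14]
i=15 'c': node 10→10 (fail-walked)  ** P3@[13:15]
i=16 'c': node 10→10 (fail-walked)  ** P3@[14:16]
i=17 'b': node 10→11 (fail-walked)  ** P4@[16:17]
i=18 'c': node 11→12  ** P5@[16:18],P6@[17:18]
i=19 'c': node 12→9 (fail-walked)
i=20 'b': node 9→11 (fail-walked)  ** P4@[19:20]
i=21 'b': node 11→5 (fail-walked)
i=22 'a': node 5→6  ** P0@[22:22]
i=23 'b': node 6→7  ** P2@[21:23]

Result: [[0,0],[1,0],[3,4],[4,5],[4,6],[6,3],[7,4],[8,5],[8,6],[9,0],[12,6],[14,3],[15,3],[16,3],[17,4],[18,5],[18,6],[20,4],[22,0],[23,2]]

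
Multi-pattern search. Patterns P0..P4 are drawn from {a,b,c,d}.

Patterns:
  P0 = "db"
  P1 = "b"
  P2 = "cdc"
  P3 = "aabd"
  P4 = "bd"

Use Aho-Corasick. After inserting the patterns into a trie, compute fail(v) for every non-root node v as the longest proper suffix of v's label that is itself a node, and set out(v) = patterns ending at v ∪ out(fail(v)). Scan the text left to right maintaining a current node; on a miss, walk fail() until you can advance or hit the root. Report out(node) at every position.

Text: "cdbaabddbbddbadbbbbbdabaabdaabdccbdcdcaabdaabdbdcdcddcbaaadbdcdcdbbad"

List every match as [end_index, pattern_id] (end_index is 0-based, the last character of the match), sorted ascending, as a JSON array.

Build automaton:
Trie (insert patterns):
  n0 'ε': a→7 b→3 c→4 d→1
  n1 'd': b→2
  n2 'db': ·  [P0 ends]
  n3 'b': d→11  [P1 ends]
  n4 'c': d→5
  n5 'cd': c→6
  n6 'cdc': ·  [P2 ends]
  n7 'a': a→8
  n8 'aa': b→9
  n9 'aab': d→10
  n10 'aabd': ·  [P3 ends]
  n11 'bd': ·  [P4 ends]

Failure links (BFS by depth):
  fail(1) 'd': from fail(0)=0 chase 'd': 0 ⇒ 0;  out=∅∪out(0)=∅
  fail(3) 'b': from fail(0)=0 chase 'b': 0 ⇒ 0;  out={1}∪out(0)={1}
  fail(4) 'c': from fail(0)=0 chase 'c': 0 ⇒ 0;  out=∅∪out(0)=∅
  fail(7) 'a': from fail(0)=0 chase 'a': 0 ⇒ 0;  out=∅∪out(0)=∅
  fail(2) 'db': from fail(1)=0 chase 'b': 0 ⇒ 3;  out={0}∪out(3)={0,1}
  fail(5) 'cd': from fail(4)=0 chase 'd': 0 ⇒ 1;  out=∅∪out(1)=∅
  fail(8) 'aa': from fail(7)=0 chase 'a': 0 ⇒ 7;  out=∅∪out(7)=∅
  fail(11) 'bd': from fail(3)=0 chase 'd': 0 ⇒ 1;  out={4}∪out(1)={4}
  fail(6) 'cdc': from fail(5)=1 chase 'c': 1→0 ⇒ 4;  out={2}∪out(4)={2}
  fail(9) 'aab': from fail(8)=7 chase 'b': 7→0 ⇒ 3;  out=∅∪out(3)={1}
  fail(10) 'aabd': from fail(9)=3 chase 'd': 3 ⇒ 11;  out={3}∪out(11)={3,4}

Scan:
i=0 'c': node 0→4
i=1 'd': node 4→5
i=2 'b': node 5→2 (fail-walked)  emit P0@[1:2],P1@[2:2]
i=3 'a': node 2→7 (fail-walked)
i=4 'a': node 7→8
i=5 'b': node 8→9  emit P1@[5:5]
i=6 'd': node 9→10  emit P3@[3:6],P4@[5:6]
i=7 'd': node 10→1 (fail-walked)
i=8 'b': node 1→2  emit P0@[7:8],P1@[8:8]
i=9 'b': node 2→3 (fail-walked)  emit P1@[9:9]
i=10 'd': node 3→11  emit P4@[9:10]
i=11 'd': node 11→1 (fail-walked)
i=12 'b': node 1→2  emit P0@[11:12],P1@[12:12]
i=13 'a': node 2→7 (fail-walked)
i=14 'd': node 7→1 (fail-walked)
i=15 'b': node 1→2  emit P0@[14:15],P1@[15:15]
i=16 'b': node 2→3 (fail-walked)  emit P1@[16:16]
i=17 'b': node 3→3 (fail-walked)  emit P1@[17:17]
i=18 'b': node 3→3 (fail-walked)  emit P1@[18:18]
i=19 'b': node 3→3 (fail-walked)  emit P1@[19:19]
i=20 'd': node 3→11  emit P4@[19:20]
i=21 'a': node 11→7 (fail-walked)
i=22 'b': node 7→3 (fail-walked)  emit P1@[22:22]
i=23 'a': node 3→7 (fail-walked)
i=24 'a': node 7→8
i=25 'b': node 8→9  emit P1@[25:25]
i=26 'd': node 9→10  emit P3@[23:26],P4@[25:26]
i=27 'a': node 10→7 (fail-walked)
i=28 'a': node 7→8
i=29 'b': node 8→9  emit P1@[29:29]
i=30 'd': node 9→10  emit P3@[27:30],P4@[29:30]
i=31 'c': node 10→4 (fail-walked)
i=32 'c': node 4→4 (fail-walked)
i=33 'b': node 4→3 (fail-walked)  emit P1@[33:33]
i=34 'd': node 3→11  emit P4@[33:34]
i=35 'c': node 11→4 (fail-walked)
i=36 'd': node 4→5
i=37 'c': node 5→6  emit P2@[35:37]
i=38 'a': node 6→7 (fail-walked)
i=39 'a': node 7→8
i=40 'b': node 8→9  emit P1@[40:40]
i=41 'd': node 9→10  emit P3@[38:41],P4@[40:41]
i=42 'a': node 10→7 (fail-walked)
i=43 'a': node 7→8
i=44 'b': node 8→9  emit P1@[44:44]
i=45 'd': node 9→10  emit P3@[42:45],P4@[44:45]
i=46 'b': node 10→2 (fail-walked)  emit P0@[45:46],P1@[46:46]
i=47 'd': node 2→11 (fail-walked)  emit P4@[46:47]
i=48 'c': node 11→4 (fail-walked)
i=49 'd': node 4→5
i=50 'c': node 5→6  emit P2@[48:50]
i=51 'd': node 6→5 (fail-walked)
i=52 'd': node 5→1 (fail-walked)
i=53 'c': node 1→4 (fail-walked)
i=54 'b': node 4→3 (fail-walked)  emit P1@[54:54]
i=55 'a': node 3→7 (fail-walked)
i=56 'a': node 7→8
i=57 'a': node 8→8 (fail-walked)
i=58 'd': node 8→1 (fail-walked)
i=59 'b': node 1→2  emit P0@[58:59],P1@[59:59]
i=60 'd': node 2→11 (fail-walked)  emit P4@[59:60]
i=61 'c': node 11→4 (fail-walked)
i=62 'd': node 4→5
i=63 'c': node 5→6  emit P2@[61:63]
i=64 'd': node 6→5 (fail-walked)
i=65 'b': node 5→2 (fail-walked)  emit P0@[64:65],P1@[65:65]
i=66 'b': node 2→3 (fail-walked)  emit P1@[66:66]
i=67 'a': node 3→7 (fail-walked)
i=68 'd': node 7→1 (fail-walked)

Result: [[2,0],[2,1],[5,1],[6,3],[6,4],[8,0],[8,1],[9,1],[10,4],[12,0],[12,1],[15,0],[15,1],[16,1],[17,1],[18,1],[19,1],[20,4],[22,1],[25,1],[26,3],[26,4],[29,1],[30,3],[30,4],[33,1],[34,4],[37,2],[40,1],[41,3],[41,4],[44,1],[45,3],[45,4],[46,0],[46,1],[47,4],[50,2],[54,1],[59,0],[59,1],[60,4],[63,2],[65,0],[65,1],[66,1]]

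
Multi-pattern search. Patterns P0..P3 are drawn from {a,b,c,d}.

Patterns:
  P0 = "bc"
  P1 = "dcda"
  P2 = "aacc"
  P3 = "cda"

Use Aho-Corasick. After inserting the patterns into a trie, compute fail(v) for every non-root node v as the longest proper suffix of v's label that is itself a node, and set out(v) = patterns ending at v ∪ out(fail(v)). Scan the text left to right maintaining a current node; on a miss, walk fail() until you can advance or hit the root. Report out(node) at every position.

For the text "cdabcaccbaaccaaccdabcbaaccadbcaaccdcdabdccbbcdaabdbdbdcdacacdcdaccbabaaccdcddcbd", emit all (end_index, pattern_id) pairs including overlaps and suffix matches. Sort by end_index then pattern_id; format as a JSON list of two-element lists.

Build automaton:
Trie (insert patterns):
  0='ε' goto a→7 b→1 c→11 d→3
  1='b' goto c→2
  2='bc' goto ·  ←P0
  3='d' goto c→4
  4='dc' goto d→5
  5='dcd' goto a→6
  6='dcda' goto ·  ←P1
  7='a' goto a→8
  8='aa' goto c→9
  9='aac' goto c→10
  10='aacc' goto ·  ←P2
  11='c' goto d→12
  12='cd' goto a→13
  13='cda' goto ·  ←P3

BFS fail/out derivation:
  fail(1) 'b': from fail(0)=0 chase 'b': 0 ⇒ 0;  out=∅∪out(0)=∅
  fail(3) 'd': from fail(0)=0 chase 'd': 0 ⇒ 0;  out=∅∪out(0)=∅
  fail(7) 'a': from fail(0)=0 chase 'a': 0 ⇒ 0;  out=∅∪out(0)=∅
  fail(11) 'c': from fail(0)=0 chase 'c': 0 ⇒ 0;  out=∅∪out(0)=∅
  fail(2) 'bc': from fail(1)=0 chase 'c': 0 ⇒ 11;  out={0}∪out(11)={0}
  fail(4) 'dc': from fail(3)=0 chase 'c': 0 ⇒ 11;  out=∅∪out(11)=∅
  fail(8) 'aa': from fail(7)=0 chase 'a': 0 ⇒ 7;  out=∅∪out(7)=∅
  fail(12) 'cd': from fail(11)=0 chase 'd': 0 ⇒ 3;  out=∅∪out(3)=∅
  fail(5) 'dcd': from fail(4)=11 chase 'd': 11 ⇒ 12;  out=∅∪out(12)=∅
  fail(9) 'aac': from fail(8)=7 chase 'c': 7→0 ⇒ 11;  out=∅∪out(11)=∅
  fail(13) 'cda': from fail(12)=3 chase 'a': 3→0 ⇒ 7;  out={3}∪out(7)={3}
  fail(6) 'dcda': from fail(5)=12 chase 'a': 12 ⇒ 13;  out={1}∪out(13)={1,3}
  fail(10) 'aacc': from fail(9)=11 chase 'c': 11→0 ⇒ 11;  out={2}∪out(11)={2}

Text stream:
i=0 'c': node 0→11
i=1 'd': node 11→12
i=2 'a': node 12→13  ** P3@[0:2]
i=3 'b': node 13→1 (fail-walked)
i=4 'c': node 1→2  ** P0@[3:4]
i=5 'a': node 2→7 (fail-walked)
i=6 'c': node 7→11 (fail-walked)
i=7 'c': node 11→11 (fail-walked)
i=8 'b': node 11→1 (fail-walked)
i=9 'a': node 1→7 (fail-walked)
i=10 'a': node 7→8
i=11 'c': node 8→9
i=12 'c': node 9→10  ** P2@[9:12]
i=13 'a': node 10→7 (fail-walked)
i=14 'a': node 7→8
i=15 'c': node 8→9
i=16 'c': node 9→10  ** P2@[13:16]
i=17 'd': node 10→12 (fail-walked)
i=18 'a': node 12→13  ** P3@[16:18]
i=19 'b': node 13→1 (fail-walked)
i=20 'c': node 1→2  ** P0@[19:20]
i=21 'b': node 2→1 (fail-walked)
i=22 'a': node 1→7 (fail-walked)
i=23 'a': node 7→8
i=24 'c': node 8→9
i=25 'c': node 9→10  ** P2@[22:25]
i=26 'a': node 10→7 (fail-walked)
i=27 'd': node 7→3 (fail-walked)
i=28 'b': node 3→1 (fail-walked)
i=29 'c': node 1→2  ** P0@[28:29]
i=30 'a': node 2→7 (fail-walked)
i=31 'a': node 7→8
i=32 'c': node 8→9
i=33 'c': node 9→10  ** P2@[30:33]
i=34 'd': node 10→12 (fail-walked)
i=35 'c': node 12→4 (fail-walked)
i=36 'd': node 4→5
i=37 'a': node 5→6  ** P1@[34:37],P3@[35:37]
i=38 'b': node 6→1 (fail-walked)
i=39 'd': node 1→3 (fail-walked)
i=40 'c': node 3→4
i=41 'c': node 4→11 (fail-walked)
i=42 'b': node 11→1 (fail-walked)
i=43 'b': node 1→1 (fail-walked)
i=44 'c': node 1→2  ** P0@[43:44]
i=45 'd': node 2→12 (fail-walked)
i=46 'a': node 12→13  ** P3@[44:46]
i=47 'a': node 13→8 (fail-walked)
i=48 'b': node 8→1 (fail-walked)
i=49 'd': node 1→3 (fail-walked)
i=50 'b': node 3→1 (fail-walked)
i=51 'd': node 1→3 (fail-walked)
i=52 'b': node 3→1 (fail-walked)
i=53 'd': node 1→3 (fail-walked)
i=54 'c': node 3→4
i=55 'd': node 4→5
i=56 'a': node 5→6  ** P1@[53:56],P3@[54:56]
i=57 'c': node 6→11 (fail-walked)
i=58 'a': node 11→7 (fail-walked)
i=59 'c': node 7→11 (fail-walked)
i=60 'd': node 11→12
i=61 'c': node 12→4 (fail-walked)
i=62 'd': node 4→5
i=63 'a': node 5→6  ** P1@[60:63],P3@[61:63]
i=64 'c': node 6→11 (fail-walked)
i=65 'c': node 11→11 (fail-walked)
i=66 'b': node 11→1 (fail-walked)
i=67 'a': node 1→7 (fail-walked)
i=68 'b': node 7→1 (fail-walked)
i=69 'a': node 1→7 (fail-walked)
i=70 'a': node 7→8
i=71 'c': node 8→9
i=72 'c': node 9→10  ** P2@[69:72]
i=73 'd': node 10→12 (fail-walked)
i=74 'c': node 12→4 (fail-walked)
i=75 'd': node 4→5
i=76 'd': node 5→3 (fail-walked)
i=77 'c': node 3→4
i=78 'b': node 4→1 (fail-walked)
i=79 'd': node 1→3 (fail-walked)

Result: [[2,3],[4,0],[12,2],[16,2],[18,3],[20,0],[25,2],[29,0],[33,2],[37,1],[37,3],[44,0],[46,3],[56,1],[56,3],[63,1],[63,3],[72,2]]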